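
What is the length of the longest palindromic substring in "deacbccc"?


Input: "deacbccc"
Checking substrings for palindromes:
  [3:6] "cbc" (len 3) => palindrome
  [5:8] "ccc" (len 3) => palindrome
  [5:7] "cc" (len 2) => palindrome
  [6:8] "cc" (len 2) => palindrome
Longest palindromic substring: "cbc" with length 3

3


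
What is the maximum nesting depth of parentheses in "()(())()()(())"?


Input: "()(())()()(())"
Tracking depth:
  Position 0 '(': depth becomes 1
  Position 1 ')': depth becomes 0
  Position 2 '(': depth becomes 1
  Position 3 '(': depth becomes 2
  Position 4 ')': depth becomes 1
  Position 5 ')': depth becomes 0
  Position 6 '(': depth becomes 1
  Position 7 ')': depth becomes 0
  Position 8 '(': depth becomes 1
  Position 9 ')': depth becomes 0
  Position 10 '(': depth becomes 1
  Position 11 '(': depth becomes 2
  Position 12 ')': depth becomes 1
  Position 13 ')': depth becomes 0
Maximum depth reached: 2

2


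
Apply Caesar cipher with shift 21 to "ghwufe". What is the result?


Caesar cipher: shift "ghwufe" by 21
  'g' (pos 6) + 21 = pos 1 = 'b'
  'h' (pos 7) + 21 = pos 2 = 'c'
  'w' (pos 22) + 21 = pos 17 = 'r'
  'u' (pos 20) + 21 = pos 15 = 'p'
  'f' (pos 5) + 21 = pos 0 = 'a'
  'e' (pos 4) + 21 = pos 25 = 'z'
Result: bcrpaz

bcrpaz


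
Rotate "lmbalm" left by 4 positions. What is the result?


Input: "lmbalm", rotate left by 4
First 4 characters: "lmba"
Remaining characters: "lm"
Concatenate remaining + first: "lm" + "lmba" = "lmlmba"

lmlmba


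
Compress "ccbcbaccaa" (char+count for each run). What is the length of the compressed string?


Input: ccbcbaccaa
Runs:
  'c' x 2 => "c2"
  'b' x 1 => "b1"
  'c' x 1 => "c1"
  'b' x 1 => "b1"
  'a' x 1 => "a1"
  'c' x 2 => "c2"
  'a' x 2 => "a2"
Compressed: "c2b1c1b1a1c2a2"
Compressed length: 14

14


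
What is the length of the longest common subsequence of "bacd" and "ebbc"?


LCS of "bacd" and "ebbc"
DP table:
           e    b    b    c
      0    0    0    0    0
  b   0    0    1    1    1
  a   0    0    1    1    1
  c   0    0    1    1    2
  d   0    0    1    1    2
LCS length = dp[4][4] = 2

2


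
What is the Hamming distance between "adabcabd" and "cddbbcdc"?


Comparing "adabcabd" and "cddbbcdc" position by position:
  Position 0: 'a' vs 'c' => differ
  Position 1: 'd' vs 'd' => same
  Position 2: 'a' vs 'd' => differ
  Position 3: 'b' vs 'b' => same
  Position 4: 'c' vs 'b' => differ
  Position 5: 'a' vs 'c' => differ
  Position 6: 'b' vs 'd' => differ
  Position 7: 'd' vs 'c' => differ
Total differences (Hamming distance): 6

6


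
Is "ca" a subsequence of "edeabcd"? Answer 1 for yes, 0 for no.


Check if "ca" is a subsequence of "edeabcd"
Greedy scan:
  Position 0 ('e'): no match needed
  Position 1 ('d'): no match needed
  Position 2 ('e'): no match needed
  Position 3 ('a'): no match needed
  Position 4 ('b'): no match needed
  Position 5 ('c'): matches sub[0] = 'c'
  Position 6 ('d'): no match needed
Only matched 1/2 characters => not a subsequence

0


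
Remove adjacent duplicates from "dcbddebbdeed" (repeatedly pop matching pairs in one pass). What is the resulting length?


Input: dcbddebbdeed
Stack-based adjacent duplicate removal:
  Read 'd': push. Stack: d
  Read 'c': push. Stack: dc
  Read 'b': push. Stack: dcb
  Read 'd': push. Stack: dcbd
  Read 'd': matches stack top 'd' => pop. Stack: dcb
  Read 'e': push. Stack: dcbe
  Read 'b': push. Stack: dcbeb
  Read 'b': matches stack top 'b' => pop. Stack: dcbe
  Read 'd': push. Stack: dcbed
  Read 'e': push. Stack: dcbede
  Read 'e': matches stack top 'e' => pop. Stack: dcbed
  Read 'd': matches stack top 'd' => pop. Stack: dcbe
Final stack: "dcbe" (length 4)

4


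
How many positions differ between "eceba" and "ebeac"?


Comparing "eceba" and "ebeac" position by position:
  Position 0: 'e' vs 'e' => same
  Position 1: 'c' vs 'b' => DIFFER
  Position 2: 'e' vs 'e' => same
  Position 3: 'b' vs 'a' => DIFFER
  Position 4: 'a' vs 'c' => DIFFER
Positions that differ: 3

3


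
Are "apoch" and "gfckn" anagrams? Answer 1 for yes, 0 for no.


Strings: "apoch", "gfckn"
Sorted first:  achop
Sorted second: cfgkn
Differ at position 0: 'a' vs 'c' => not anagrams

0


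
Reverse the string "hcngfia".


Input: hcngfia
Reading characters right to left:
  Position 6: 'a'
  Position 5: 'i'
  Position 4: 'f'
  Position 3: 'g'
  Position 2: 'n'
  Position 1: 'c'
  Position 0: 'h'
Reversed: aifgnch

aifgnch


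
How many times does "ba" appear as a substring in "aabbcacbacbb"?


Searching for "ba" in "aabbcacbacbb"
Scanning each position:
  Position 0: "aa" => no
  Position 1: "ab" => no
  Position 2: "bb" => no
  Position 3: "bc" => no
  Position 4: "ca" => no
  Position 5: "ac" => no
  Position 6: "cb" => no
  Position 7: "ba" => MATCH
  Position 8: "ac" => no
  Position 9: "cb" => no
  Position 10: "bb" => no
Total occurrences: 1

1


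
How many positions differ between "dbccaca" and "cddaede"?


Comparing "dbccaca" and "cddaede" position by position:
  Position 0: 'd' vs 'c' => DIFFER
  Position 1: 'b' vs 'd' => DIFFER
  Position 2: 'c' vs 'd' => DIFFER
  Position 3: 'c' vs 'a' => DIFFER
  Position 4: 'a' vs 'e' => DIFFER
  Position 5: 'c' vs 'd' => DIFFER
  Position 6: 'a' vs 'e' => DIFFER
Positions that differ: 7

7


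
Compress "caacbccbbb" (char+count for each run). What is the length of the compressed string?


Input: caacbccbbb
Runs:
  'c' x 1 => "c1"
  'a' x 2 => "a2"
  'c' x 1 => "c1"
  'b' x 1 => "b1"
  'c' x 2 => "c2"
  'b' x 3 => "b3"
Compressed: "c1a2c1b1c2b3"
Compressed length: 12

12


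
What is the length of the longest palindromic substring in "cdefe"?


Input: "cdefe"
Checking substrings for palindromes:
  [2:5] "efe" (len 3) => palindrome
Longest palindromic substring: "efe" with length 3

3


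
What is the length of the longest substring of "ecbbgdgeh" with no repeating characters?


Input: "ecbbgdgeh"
Sliding window (track last position of each char):
  Position 0 ('e'): window [0,0] length 1 -- new best
  Position 1 ('c'): window [0,1] length 2 -- new best
  Position 2 ('b'): window [0,2] length 3 -- new best
  Position 3 ('b'): repeat (last at 2), move window start to 3
  Position 3 ('b'): window [3,3] length 1
  Position 4 ('g'): window [3,4] length 2
  Position 5 ('d'): window [3,5] length 3
  Position 6 ('g'): repeat (last at 4), move window start to 5
  Position 6 ('g'): window [5,6] length 2
  Position 7 ('e'): window [5,7] length 3
  Position 8 ('h'): window [5,8] length 4 -- new best
Longest substring with no repeats: "dgeh" with length 4

4


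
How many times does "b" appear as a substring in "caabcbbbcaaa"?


Searching for "b" in "caabcbbbcaaa"
Scanning each position:
  Position 0: "c" => no
  Position 1: "a" => no
  Position 2: "a" => no
  Position 3: "b" => MATCH
  Position 4: "c" => no
  Position 5: "b" => MATCH
  Position 6: "b" => MATCH
  Position 7: "b" => MATCH
  Position 8: "c" => no
  Position 9: "a" => no
  Position 10: "a" => no
  Position 11: "a" => no
Total occurrences: 4

4


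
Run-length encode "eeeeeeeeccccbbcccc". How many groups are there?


Input: eeeeeeeeccccbbcccc
Scanning for consecutive runs:
  Group 1: 'e' x 8 (positions 0-7)
  Group 2: 'c' x 4 (positions 8-11)
  Group 3: 'b' x 2 (positions 12-13)
  Group 4: 'c' x 4 (positions 14-17)
Total groups: 4

4


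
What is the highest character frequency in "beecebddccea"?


Input: beecebddccea
Character counts:
  'a': 1
  'b': 2
  'c': 3
  'd': 2
  'e': 4
Maximum frequency: 4

4


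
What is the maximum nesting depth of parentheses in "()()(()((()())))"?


Input: "()()(()((()())))"
Tracking depth:
  Position 0 '(': depth becomes 1
  Position 1 ')': depth becomes 0
  Position 2 '(': depth becomes 1
  Position 3 ')': depth becomes 0
  Position 4 '(': depth becomes 1
  Position 5 '(': depth becomes 2
  Position 6 ')': depth becomes 1
  Position 7 '(': depth becomes 2
  Position 8 '(': depth becomes 3
  Position 9 '(': depth becomes 4
  Position 10 ')': depth becomes 3
  Position 11 '(': depth becomes 4
  Position 12 ')': depth becomes 3
  Position 13 ')': depth becomes 2
  Position 14 ')': depth becomes 1
  Position 15 ')': depth becomes 0
Maximum depth reached: 4

4


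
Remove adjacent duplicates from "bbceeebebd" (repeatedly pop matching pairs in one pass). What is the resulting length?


Input: bbceeebebd
Stack-based adjacent duplicate removal:
  Read 'b': push. Stack: b
  Read 'b': matches stack top 'b' => pop. Stack: (empty)
  Read 'c': push. Stack: c
  Read 'e': push. Stack: ce
  Read 'e': matches stack top 'e' => pop. Stack: c
  Read 'e': push. Stack: ce
  Read 'b': push. Stack: ceb
  Read 'e': push. Stack: cebe
  Read 'b': push. Stack: cebeb
  Read 'd': push. Stack: cebebd
Final stack: "cebebd" (length 6)

6


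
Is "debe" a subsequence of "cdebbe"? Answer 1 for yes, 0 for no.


Check if "debe" is a subsequence of "cdebbe"
Greedy scan:
  Position 0 ('c'): no match needed
  Position 1 ('d'): matches sub[0] = 'd'
  Position 2 ('e'): matches sub[1] = 'e'
  Position 3 ('b'): matches sub[2] = 'b'
  Position 4 ('b'): no match needed
  Position 5 ('e'): matches sub[3] = 'e'
All 4 characters matched => is a subsequence

1


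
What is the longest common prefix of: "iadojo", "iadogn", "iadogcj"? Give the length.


Words: iadojo, iadogn, iadogcj
  Position 0: all 'i' => match
  Position 1: all 'a' => match
  Position 2: all 'd' => match
  Position 3: all 'o' => match
  Position 4: ('j', 'g', 'g') => mismatch, stop
LCP = "iado" (length 4)

4


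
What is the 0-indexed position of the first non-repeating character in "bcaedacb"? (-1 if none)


Input: bcaedacb
Character frequencies:
  'a': 2
  'b': 2
  'c': 2
  'd': 1
  'e': 1
Scanning left to right for freq == 1:
  Position 0 ('b'): freq=2, skip
  Position 1 ('c'): freq=2, skip
  Position 2 ('a'): freq=2, skip
  Position 3 ('e'): unique! => answer = 3

3


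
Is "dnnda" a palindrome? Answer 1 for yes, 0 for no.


Input: dnnda
Reversed: adnnd
  Compare pos 0 ('d') with pos 4 ('a'): MISMATCH
  Compare pos 1 ('n') with pos 3 ('d'): MISMATCH
Result: not a palindrome

0


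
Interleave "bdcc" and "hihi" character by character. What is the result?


Interleaving "bdcc" and "hihi":
  Position 0: 'b' from first, 'h' from second => "bh"
  Position 1: 'd' from first, 'i' from second => "di"
  Position 2: 'c' from first, 'h' from second => "ch"
  Position 3: 'c' from first, 'i' from second => "ci"
Result: bhdichci

bhdichci


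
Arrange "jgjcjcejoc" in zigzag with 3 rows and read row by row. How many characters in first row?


Zigzag "jgjcjcejoc" into 3 rows:
Placing characters:
  'j' => row 0
  'g' => row 1
  'j' => row 2
  'c' => row 1
  'j' => row 0
  'c' => row 1
  'e' => row 2
  'j' => row 1
  'o' => row 0
  'c' => row 1
Rows:
  Row 0: "jjo"
  Row 1: "gccjc"
  Row 2: "je"
First row length: 3

3


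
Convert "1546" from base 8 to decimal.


Input: "1546" in base 8
Positional expansion:
  Digit '1' (value 1) x 8^3 = 512
  Digit '5' (value 5) x 8^2 = 320
  Digit '4' (value 4) x 8^1 = 32
  Digit '6' (value 6) x 8^0 = 6
Sum = 870

870


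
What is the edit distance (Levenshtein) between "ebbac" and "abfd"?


Computing edit distance: "ebbac" -> "abfd"
DP table:
           a    b    f    d
      0    1    2    3    4
  e   1    1    2    3    4
  b   2    2    1    2    3
  b   3    3    2    2    3
  a   4    3    3    3    3
  c   5    4    4    4    4
Edit distance = dp[5][4] = 4

4


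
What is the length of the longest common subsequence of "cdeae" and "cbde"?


LCS of "cdeae" and "cbde"
DP table:
           c    b    d    e
      0    0    0    0    0
  c   0    1    1    1    1
  d   0    1    1    2    2
  e   0    1    1    2    3
  a   0    1    1    2    3
  e   0    1    1    2    3
LCS length = dp[5][4] = 3

3


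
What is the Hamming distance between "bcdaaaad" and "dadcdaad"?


Comparing "bcdaaaad" and "dadcdaad" position by position:
  Position 0: 'b' vs 'd' => differ
  Position 1: 'c' vs 'a' => differ
  Position 2: 'd' vs 'd' => same
  Position 3: 'a' vs 'c' => differ
  Position 4: 'a' vs 'd' => differ
  Position 5: 'a' vs 'a' => same
  Position 6: 'a' vs 'a' => same
  Position 7: 'd' vs 'd' => same
Total differences (Hamming distance): 4

4


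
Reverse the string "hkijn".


Input: hkijn
Reading characters right to left:
  Position 4: 'n'
  Position 3: 'j'
  Position 2: 'i'
  Position 1: 'k'
  Position 0: 'h'
Reversed: njikh

njikh


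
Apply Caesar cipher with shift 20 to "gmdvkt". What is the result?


Caesar cipher: shift "gmdvkt" by 20
  'g' (pos 6) + 20 = pos 0 = 'a'
  'm' (pos 12) + 20 = pos 6 = 'g'
  'd' (pos 3) + 20 = pos 23 = 'x'
  'v' (pos 21) + 20 = pos 15 = 'p'
  'k' (pos 10) + 20 = pos 4 = 'e'
  't' (pos 19) + 20 = pos 13 = 'n'
Result: agxpen

agxpen


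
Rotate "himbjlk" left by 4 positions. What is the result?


Input: "himbjlk", rotate left by 4
First 4 characters: "himb"
Remaining characters: "jlk"
Concatenate remaining + first: "jlk" + "himb" = "jlkhimb"

jlkhimb


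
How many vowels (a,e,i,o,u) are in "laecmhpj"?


Input: laecmhpj
Checking each character:
  'l' at position 0: consonant
  'a' at position 1: vowel (running total: 1)
  'e' at position 2: vowel (running total: 2)
  'c' at position 3: consonant
  'm' at position 4: consonant
  'h' at position 5: consonant
  'p' at position 6: consonant
  'j' at position 7: consonant
Total vowels: 2

2


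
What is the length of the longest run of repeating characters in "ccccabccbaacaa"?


Input: "ccccabccbaacaa"
Scanning for longest run:
  Position 1 ('c'): continues run of 'c', length=2
  Position 2 ('c'): continues run of 'c', length=3
  Position 3 ('c'): continues run of 'c', length=4
  Position 4 ('a'): new char, reset run to 1
  Position 5 ('b'): new char, reset run to 1
  Position 6 ('c'): new char, reset run to 1
  Position 7 ('c'): continues run of 'c', length=2
  Position 8 ('b'): new char, reset run to 1
  Position 9 ('a'): new char, reset run to 1
  Position 10 ('a'): continues run of 'a', length=2
  Position 11 ('c'): new char, reset run to 1
  Position 12 ('a'): new char, reset run to 1
  Position 13 ('a'): continues run of 'a', length=2
Longest run: 'c' with length 4

4


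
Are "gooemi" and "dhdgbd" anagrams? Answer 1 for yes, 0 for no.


Strings: "gooemi", "dhdgbd"
Sorted first:  egimoo
Sorted second: bdddgh
Differ at position 0: 'e' vs 'b' => not anagrams

0


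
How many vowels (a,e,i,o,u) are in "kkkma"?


Input: kkkma
Checking each character:
  'k' at position 0: consonant
  'k' at position 1: consonant
  'k' at position 2: consonant
  'm' at position 3: consonant
  'a' at position 4: vowel (running total: 1)
Total vowels: 1

1


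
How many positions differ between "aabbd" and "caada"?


Comparing "aabbd" and "caada" position by position:
  Position 0: 'a' vs 'c' => DIFFER
  Position 1: 'a' vs 'a' => same
  Position 2: 'b' vs 'a' => DIFFER
  Position 3: 'b' vs 'd' => DIFFER
  Position 4: 'd' vs 'a' => DIFFER
Positions that differ: 4

4


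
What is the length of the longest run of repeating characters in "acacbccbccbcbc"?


Input: "acacbccbccbcbc"
Scanning for longest run:
  Position 1 ('c'): new char, reset run to 1
  Position 2 ('a'): new char, reset run to 1
  Position 3 ('c'): new char, reset run to 1
  Position 4 ('b'): new char, reset run to 1
  Position 5 ('c'): new char, reset run to 1
  Position 6 ('c'): continues run of 'c', length=2
  Position 7 ('b'): new char, reset run to 1
  Position 8 ('c'): new char, reset run to 1
  Position 9 ('c'): continues run of 'c', length=2
  Position 10 ('b'): new char, reset run to 1
  Position 11 ('c'): new char, reset run to 1
  Position 12 ('b'): new char, reset run to 1
  Position 13 ('c'): new char, reset run to 1
Longest run: 'c' with length 2

2


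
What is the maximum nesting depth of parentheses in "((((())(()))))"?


Input: "((((())(()))))"
Tracking depth:
  Position 0 '(': depth becomes 1
  Position 1 '(': depth becomes 2
  Position 2 '(': depth becomes 3
  Position 3 '(': depth becomes 4
  Position 4 '(': depth becomes 5
  Position 5 ')': depth becomes 4
  Position 6 ')': depth becomes 3
  Position 7 '(': depth becomes 4
  Position 8 '(': depth becomes 5
  Position 9 ')': depth becomes 4
  Position 10 ')': depth becomes 3
  Position 11 ')': depth becomes 2
  Position 12 ')': depth becomes 1
  Position 13 ')': depth becomes 0
Maximum depth reached: 5

5


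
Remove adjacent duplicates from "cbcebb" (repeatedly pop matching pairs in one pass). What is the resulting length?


Input: cbcebb
Stack-based adjacent duplicate removal:
  Read 'c': push. Stack: c
  Read 'b': push. Stack: cb
  Read 'c': push. Stack: cbc
  Read 'e': push. Stack: cbce
  Read 'b': push. Stack: cbceb
  Read 'b': matches stack top 'b' => pop. Stack: cbce
Final stack: "cbce" (length 4)

4


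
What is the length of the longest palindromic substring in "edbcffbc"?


Input: "edbcffbc"
Checking substrings for palindromes:
  [4:6] "ff" (len 2) => palindrome
Longest palindromic substring: "ff" with length 2

2


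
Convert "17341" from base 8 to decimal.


Input: "17341" in base 8
Positional expansion:
  Digit '1' (value 1) x 8^4 = 4096
  Digit '7' (value 7) x 8^3 = 3584
  Digit '3' (value 3) x 8^2 = 192
  Digit '4' (value 4) x 8^1 = 32
  Digit '1' (value 1) x 8^0 = 1
Sum = 7905

7905


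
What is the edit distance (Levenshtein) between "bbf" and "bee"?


Computing edit distance: "bbf" -> "bee"
DP table:
           b    e    e
      0    1    2    3
  b   1    0    1    2
  b   2    1    1    2
  f   3    2    2    2
Edit distance = dp[3][3] = 2

2


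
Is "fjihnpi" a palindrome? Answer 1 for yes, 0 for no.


Input: fjihnpi
Reversed: ipnhijf
  Compare pos 0 ('f') with pos 6 ('i'): MISMATCH
  Compare pos 1 ('j') with pos 5 ('p'): MISMATCH
  Compare pos 2 ('i') with pos 4 ('n'): MISMATCH
Result: not a palindrome

0


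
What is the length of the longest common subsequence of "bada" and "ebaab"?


LCS of "bada" and "ebaab"
DP table:
           e    b    a    a    b
      0    0    0    0    0    0
  b   0    0    1    1    1    1
  a   0    0    1    2    2    2
  d   0    0    1    2    2    2
  a   0    0    1    2    3    3
LCS length = dp[4][5] = 3

3


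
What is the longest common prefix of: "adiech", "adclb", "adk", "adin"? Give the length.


Words: adiech, adclb, adk, adin
  Position 0: all 'a' => match
  Position 1: all 'd' => match
  Position 2: ('i', 'c', 'k', 'i') => mismatch, stop
LCP = "ad" (length 2)

2


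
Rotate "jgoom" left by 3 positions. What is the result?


Input: "jgoom", rotate left by 3
First 3 characters: "jgo"
Remaining characters: "om"
Concatenate remaining + first: "om" + "jgo" = "omjgo"

omjgo


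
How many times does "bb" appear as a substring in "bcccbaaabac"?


Searching for "bb" in "bcccbaaabac"
Scanning each position:
  Position 0: "bc" => no
  Position 1: "cc" => no
  Position 2: "cc" => no
  Position 3: "cb" => no
  Position 4: "ba" => no
  Position 5: "aa" => no
  Position 6: "aa" => no
  Position 7: "ab" => no
  Position 8: "ba" => no
  Position 9: "ac" => no
Total occurrences: 0

0


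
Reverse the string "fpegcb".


Input: fpegcb
Reading characters right to left:
  Position 5: 'b'
  Position 4: 'c'
  Position 3: 'g'
  Position 2: 'e'
  Position 1: 'p'
  Position 0: 'f'
Reversed: bcgepf

bcgepf


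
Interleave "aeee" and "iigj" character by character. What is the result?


Interleaving "aeee" and "iigj":
  Position 0: 'a' from first, 'i' from second => "ai"
  Position 1: 'e' from first, 'i' from second => "ei"
  Position 2: 'e' from first, 'g' from second => "eg"
  Position 3: 'e' from first, 'j' from second => "ej"
Result: aieiegej

aieiegej


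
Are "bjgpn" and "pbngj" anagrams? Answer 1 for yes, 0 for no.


Strings: "bjgpn", "pbngj"
Sorted first:  bgjnp
Sorted second: bgjnp
Sorted forms match => anagrams

1


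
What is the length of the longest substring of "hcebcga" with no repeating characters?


Input: "hcebcga"
Sliding window (track last position of each char):
  Position 0 ('h'): window [0,0] length 1 -- new best
  Position 1 ('c'): window [0,1] length 2 -- new best
  Position 2 ('e'): window [0,2] length 3 -- new best
  Position 3 ('b'): window [0,3] length 4 -- new best
  Position 4 ('c'): repeat (last at 1), move window start to 2
  Position 4 ('c'): window [2,4] length 3
  Position 5 ('g'): window [2,5] length 4
  Position 6 ('a'): window [2,6] length 5 -- new best
Longest substring with no repeats: "ebcga" with length 5

5


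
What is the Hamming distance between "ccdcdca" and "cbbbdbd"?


Comparing "ccdcdca" and "cbbbdbd" position by position:
  Position 0: 'c' vs 'c' => same
  Position 1: 'c' vs 'b' => differ
  Position 2: 'd' vs 'b' => differ
  Position 3: 'c' vs 'b' => differ
  Position 4: 'd' vs 'd' => same
  Position 5: 'c' vs 'b' => differ
  Position 6: 'a' vs 'd' => differ
Total differences (Hamming distance): 5

5


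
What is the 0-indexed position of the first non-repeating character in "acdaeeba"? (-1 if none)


Input: acdaeeba
Character frequencies:
  'a': 3
  'b': 1
  'c': 1
  'd': 1
  'e': 2
Scanning left to right for freq == 1:
  Position 0 ('a'): freq=3, skip
  Position 1 ('c'): unique! => answer = 1

1


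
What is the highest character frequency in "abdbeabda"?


Input: abdbeabda
Character counts:
  'a': 3
  'b': 3
  'd': 2
  'e': 1
Maximum frequency: 3

3


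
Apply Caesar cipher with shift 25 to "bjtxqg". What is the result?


Caesar cipher: shift "bjtxqg" by 25
  'b' (pos 1) + 25 = pos 0 = 'a'
  'j' (pos 9) + 25 = pos 8 = 'i'
  't' (pos 19) + 25 = pos 18 = 's'
  'x' (pos 23) + 25 = pos 22 = 'w'
  'q' (pos 16) + 25 = pos 15 = 'p'
  'g' (pos 6) + 25 = pos 5 = 'f'
Result: aiswpf

aiswpf


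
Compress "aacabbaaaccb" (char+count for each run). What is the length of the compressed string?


Input: aacabbaaaccb
Runs:
  'a' x 2 => "a2"
  'c' x 1 => "c1"
  'a' x 1 => "a1"
  'b' x 2 => "b2"
  'a' x 3 => "a3"
  'c' x 2 => "c2"
  'b' x 1 => "b1"
Compressed: "a2c1a1b2a3c2b1"
Compressed length: 14

14


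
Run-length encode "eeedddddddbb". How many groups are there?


Input: eeedddddddbb
Scanning for consecutive runs:
  Group 1: 'e' x 3 (positions 0-2)
  Group 2: 'd' x 7 (positions 3-9)
  Group 3: 'b' x 2 (positions 10-11)
Total groups: 3

3


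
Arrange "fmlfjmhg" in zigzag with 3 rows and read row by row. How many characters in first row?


Zigzag "fmlfjmhg" into 3 rows:
Placing characters:
  'f' => row 0
  'm' => row 1
  'l' => row 2
  'f' => row 1
  'j' => row 0
  'm' => row 1
  'h' => row 2
  'g' => row 1
Rows:
  Row 0: "fj"
  Row 1: "mfmg"
  Row 2: "lh"
First row length: 2

2


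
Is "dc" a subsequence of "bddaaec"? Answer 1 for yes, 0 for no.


Check if "dc" is a subsequence of "bddaaec"
Greedy scan:
  Position 0 ('b'): no match needed
  Position 1 ('d'): matches sub[0] = 'd'
  Position 2 ('d'): no match needed
  Position 3 ('a'): no match needed
  Position 4 ('a'): no match needed
  Position 5 ('e'): no match needed
  Position 6 ('c'): matches sub[1] = 'c'
All 2 characters matched => is a subsequence

1


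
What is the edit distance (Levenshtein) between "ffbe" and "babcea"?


Computing edit distance: "ffbe" -> "babcea"
DP table:
           b    a    b    c    e    a
      0    1    2    3    4    5    6
  f   1    1    2    3    4    5    6
  f   2    2    2    3    4    5    6
  b   3    2    3    2    3    4    5
  e   4    3    3    3    3    3    4
Edit distance = dp[4][6] = 4

4


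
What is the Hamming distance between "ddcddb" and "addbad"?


Comparing "ddcddb" and "addbad" position by position:
  Position 0: 'd' vs 'a' => differ
  Position 1: 'd' vs 'd' => same
  Position 2: 'c' vs 'd' => differ
  Position 3: 'd' vs 'b' => differ
  Position 4: 'd' vs 'a' => differ
  Position 5: 'b' vs 'd' => differ
Total differences (Hamming distance): 5

5


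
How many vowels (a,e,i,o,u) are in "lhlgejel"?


Input: lhlgejel
Checking each character:
  'l' at position 0: consonant
  'h' at position 1: consonant
  'l' at position 2: consonant
  'g' at position 3: consonant
  'e' at position 4: vowel (running total: 1)
  'j' at position 5: consonant
  'e' at position 6: vowel (running total: 2)
  'l' at position 7: consonant
Total vowels: 2

2


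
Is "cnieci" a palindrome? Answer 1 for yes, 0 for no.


Input: cnieci
Reversed: iceinc
  Compare pos 0 ('c') with pos 5 ('i'): MISMATCH
  Compare pos 1 ('n') with pos 4 ('c'): MISMATCH
  Compare pos 2 ('i') with pos 3 ('e'): MISMATCH
Result: not a palindrome

0


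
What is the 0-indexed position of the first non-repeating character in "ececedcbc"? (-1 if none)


Input: ececedcbc
Character frequencies:
  'b': 1
  'c': 4
  'd': 1
  'e': 3
Scanning left to right for freq == 1:
  Position 0 ('e'): freq=3, skip
  Position 1 ('c'): freq=4, skip
  Position 2 ('e'): freq=3, skip
  Position 3 ('c'): freq=4, skip
  Position 4 ('e'): freq=3, skip
  Position 5 ('d'): unique! => answer = 5

5


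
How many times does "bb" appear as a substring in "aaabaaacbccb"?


Searching for "bb" in "aaabaaacbccb"
Scanning each position:
  Position 0: "aa" => no
  Position 1: "aa" => no
  Position 2: "ab" => no
  Position 3: "ba" => no
  Position 4: "aa" => no
  Position 5: "aa" => no
  Position 6: "ac" => no
  Position 7: "cb" => no
  Position 8: "bc" => no
  Position 9: "cc" => no
  Position 10: "cb" => no
Total occurrences: 0

0


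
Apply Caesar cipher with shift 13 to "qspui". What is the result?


Caesar cipher: shift "qspui" by 13
  'q' (pos 16) + 13 = pos 3 = 'd'
  's' (pos 18) + 13 = pos 5 = 'f'
  'p' (pos 15) + 13 = pos 2 = 'c'
  'u' (pos 20) + 13 = pos 7 = 'h'
  'i' (pos 8) + 13 = pos 21 = 'v'
Result: dfchv

dfchv


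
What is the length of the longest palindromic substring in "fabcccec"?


Input: "fabcccec"
Checking substrings for palindromes:
  [3:6] "ccc" (len 3) => palindrome
  [5:8] "cec" (len 3) => palindrome
  [3:5] "cc" (len 2) => palindrome
  [4:6] "cc" (len 2) => palindrome
Longest palindromic substring: "ccc" with length 3

3


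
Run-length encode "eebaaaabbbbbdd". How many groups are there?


Input: eebaaaabbbbbdd
Scanning for consecutive runs:
  Group 1: 'e' x 2 (positions 0-1)
  Group 2: 'b' x 1 (positions 2-2)
  Group 3: 'a' x 4 (positions 3-6)
  Group 4: 'b' x 5 (positions 7-11)
  Group 5: 'd' x 2 (positions 12-13)
Total groups: 5

5


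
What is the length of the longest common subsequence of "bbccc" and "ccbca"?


LCS of "bbccc" and "ccbca"
DP table:
           c    c    b    c    a
      0    0    0    0    0    0
  b   0    0    0    1    1    1
  b   0    0    0    1    1    1
  c   0    1    1    1    2    2
  c   0    1    2    2    2    2
  c   0    1    2    2    3    3
LCS length = dp[5][5] = 3

3


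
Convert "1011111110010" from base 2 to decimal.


Input: "1011111110010" in base 2
Positional expansion:
  Digit '1' (value 1) x 2^12 = 4096
  Digit '0' (value 0) x 2^11 = 0
  Digit '1' (value 1) x 2^10 = 1024
  Digit '1' (value 1) x 2^9 = 512
  Digit '1' (value 1) x 2^8 = 256
  Digit '1' (value 1) x 2^7 = 128
  Digit '1' (value 1) x 2^6 = 64
  Digit '1' (value 1) x 2^5 = 32
  Digit '1' (value 1) x 2^4 = 16
  Digit '0' (value 0) x 2^3 = 0
  Digit '0' (value 0) x 2^2 = 0
  Digit '1' (value 1) x 2^1 = 2
  Digit '0' (value 0) x 2^0 = 0
Sum = 6130

6130


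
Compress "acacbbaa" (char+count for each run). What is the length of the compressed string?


Input: acacbbaa
Runs:
  'a' x 1 => "a1"
  'c' x 1 => "c1"
  'a' x 1 => "a1"
  'c' x 1 => "c1"
  'b' x 2 => "b2"
  'a' x 2 => "a2"
Compressed: "a1c1a1c1b2a2"
Compressed length: 12

12


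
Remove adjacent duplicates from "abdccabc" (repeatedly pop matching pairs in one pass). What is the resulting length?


Input: abdccabc
Stack-based adjacent duplicate removal:
  Read 'a': push. Stack: a
  Read 'b': push. Stack: ab
  Read 'd': push. Stack: abd
  Read 'c': push. Stack: abdc
  Read 'c': matches stack top 'c' => pop. Stack: abd
  Read 'a': push. Stack: abda
  Read 'b': push. Stack: abdab
  Read 'c': push. Stack: abdabc
Final stack: "abdabc" (length 6)

6


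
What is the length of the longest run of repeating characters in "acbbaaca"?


Input: "acbbaaca"
Scanning for longest run:
  Position 1 ('c'): new char, reset run to 1
  Position 2 ('b'): new char, reset run to 1
  Position 3 ('b'): continues run of 'b', length=2
  Position 4 ('a'): new char, reset run to 1
  Position 5 ('a'): continues run of 'a', length=2
  Position 6 ('c'): new char, reset run to 1
  Position 7 ('a'): new char, reset run to 1
Longest run: 'b' with length 2

2


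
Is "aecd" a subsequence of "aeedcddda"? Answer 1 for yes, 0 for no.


Check if "aecd" is a subsequence of "aeedcddda"
Greedy scan:
  Position 0 ('a'): matches sub[0] = 'a'
  Position 1 ('e'): matches sub[1] = 'e'
  Position 2 ('e'): no match needed
  Position 3 ('d'): no match needed
  Position 4 ('c'): matches sub[2] = 'c'
  Position 5 ('d'): matches sub[3] = 'd'
  Position 6 ('d'): no match needed
  Position 7 ('d'): no match needed
  Position 8 ('a'): no match needed
All 4 characters matched => is a subsequence

1


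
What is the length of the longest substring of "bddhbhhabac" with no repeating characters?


Input: "bddhbhhabac"
Sliding window (track last position of each char):
  Position 0 ('b'): window [0,0] length 1 -- new best
  Position 1 ('d'): window [0,1] length 2 -- new best
  Position 2 ('d'): repeat (last at 1), move window start to 2
  Position 2 ('d'): window [2,2] length 1
  Position 3 ('h'): window [2,3] length 2
  Position 4 ('b'): window [2,4] length 3 -- new best
  Position 5 ('h'): repeat (last at 3), move window start to 4
  Position 5 ('h'): window [4,5] length 2
  Position 6 ('h'): repeat (last at 5), move window start to 6
  Position 6 ('h'): window [6,6] length 1
  Position 7 ('a'): window [6,7] length 2
  Position 8 ('b'): window [6,8] length 3
  Position 9 ('a'): repeat (last at 7), move window start to 8
  Position 9 ('a'): window [8,9] length 2
  Position 10 ('c'): window [8,10] length 3
Longest substring with no repeats: "dhb" with length 3

3


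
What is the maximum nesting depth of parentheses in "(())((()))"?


Input: "(())((()))"
Tracking depth:
  Position 0 '(': depth becomes 1
  Position 1 '(': depth becomes 2
  Position 2 ')': depth becomes 1
  Position 3 ')': depth becomes 0
  Position 4 '(': depth becomes 1
  Position 5 '(': depth becomes 2
  Position 6 '(': depth becomes 3
  Position 7 ')': depth becomes 2
  Position 8 ')': depth becomes 1
  Position 9 ')': depth becomes 0
Maximum depth reached: 3

3


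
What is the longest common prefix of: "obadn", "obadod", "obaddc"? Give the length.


Words: obadn, obadod, obaddc
  Position 0: all 'o' => match
  Position 1: all 'b' => match
  Position 2: all 'a' => match
  Position 3: all 'd' => match
  Position 4: ('n', 'o', 'd') => mismatch, stop
LCP = "obad" (length 4)

4


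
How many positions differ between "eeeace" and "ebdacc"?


Comparing "eeeace" and "ebdacc" position by position:
  Position 0: 'e' vs 'e' => same
  Position 1: 'e' vs 'b' => DIFFER
  Position 2: 'e' vs 'd' => DIFFER
  Position 3: 'a' vs 'a' => same
  Position 4: 'c' vs 'c' => same
  Position 5: 'e' vs 'c' => DIFFER
Positions that differ: 3

3


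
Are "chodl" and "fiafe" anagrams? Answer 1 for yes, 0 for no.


Strings: "chodl", "fiafe"
Sorted first:  cdhlo
Sorted second: aeffi
Differ at position 0: 'c' vs 'a' => not anagrams

0


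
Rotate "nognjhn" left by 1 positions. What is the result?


Input: "nognjhn", rotate left by 1
First 1 characters: "n"
Remaining characters: "ognjhn"
Concatenate remaining + first: "ognjhn" + "n" = "ognjhnn"

ognjhnn


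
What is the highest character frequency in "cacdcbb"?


Input: cacdcbb
Character counts:
  'a': 1
  'b': 2
  'c': 3
  'd': 1
Maximum frequency: 3

3


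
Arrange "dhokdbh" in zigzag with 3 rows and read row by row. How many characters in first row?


Zigzag "dhokdbh" into 3 rows:
Placing characters:
  'd' => row 0
  'h' => row 1
  'o' => row 2
  'k' => row 1
  'd' => row 0
  'b' => row 1
  'h' => row 2
Rows:
  Row 0: "dd"
  Row 1: "hkb"
  Row 2: "oh"
First row length: 2

2


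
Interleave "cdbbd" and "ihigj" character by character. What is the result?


Interleaving "cdbbd" and "ihigj":
  Position 0: 'c' from first, 'i' from second => "ci"
  Position 1: 'd' from first, 'h' from second => "dh"
  Position 2: 'b' from first, 'i' from second => "bi"
  Position 3: 'b' from first, 'g' from second => "bg"
  Position 4: 'd' from first, 'j' from second => "dj"
Result: cidhbibgdj

cidhbibgdj


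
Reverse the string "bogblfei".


Input: bogblfei
Reading characters right to left:
  Position 7: 'i'
  Position 6: 'e'
  Position 5: 'f'
  Position 4: 'l'
  Position 3: 'b'
  Position 2: 'g'
  Position 1: 'o'
  Position 0: 'b'
Reversed: ieflbgob

ieflbgob


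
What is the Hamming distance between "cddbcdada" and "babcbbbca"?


Comparing "cddbcdada" and "babcbbbca" position by position:
  Position 0: 'c' vs 'b' => differ
  Position 1: 'd' vs 'a' => differ
  Position 2: 'd' vs 'b' => differ
  Position 3: 'b' vs 'c' => differ
  Position 4: 'c' vs 'b' => differ
  Position 5: 'd' vs 'b' => differ
  Position 6: 'a' vs 'b' => differ
  Position 7: 'd' vs 'c' => differ
  Position 8: 'a' vs 'a' => same
Total differences (Hamming distance): 8

8


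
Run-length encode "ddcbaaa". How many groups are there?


Input: ddcbaaa
Scanning for consecutive runs:
  Group 1: 'd' x 2 (positions 0-1)
  Group 2: 'c' x 1 (positions 2-2)
  Group 3: 'b' x 1 (positions 3-3)
  Group 4: 'a' x 3 (positions 4-6)
Total groups: 4

4


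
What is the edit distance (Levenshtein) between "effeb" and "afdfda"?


Computing edit distance: "effeb" -> "afdfda"
DP table:
           a    f    d    f    d    a
      0    1    2    3    4    5    6
  e   1    1    2    3    4    5    6
  f   2    2    1    2    3    4    5
  f   3    3    2    2    2    3    4
  e   4    4    3    3    3    3    4
  b   5    5    4    4    4    4    4
Edit distance = dp[5][6] = 4

4


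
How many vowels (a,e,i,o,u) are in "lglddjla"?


Input: lglddjla
Checking each character:
  'l' at position 0: consonant
  'g' at position 1: consonant
  'l' at position 2: consonant
  'd' at position 3: consonant
  'd' at position 4: consonant
  'j' at position 5: consonant
  'l' at position 6: consonant
  'a' at position 7: vowel (running total: 1)
Total vowels: 1

1


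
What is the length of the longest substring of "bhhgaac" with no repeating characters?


Input: "bhhgaac"
Sliding window (track last position of each char):
  Position 0 ('b'): window [0,0] length 1 -- new best
  Position 1 ('h'): window [0,1] length 2 -- new best
  Position 2 ('h'): repeat (last at 1), move window start to 2
  Position 2 ('h'): window [2,2] length 1
  Position 3 ('g'): window [2,3] length 2
  Position 4 ('a'): window [2,4] length 3 -- new best
  Position 5 ('a'): repeat (last at 4), move window start to 5
  Position 5 ('a'): window [5,5] length 1
  Position 6 ('c'): window [5,6] length 2
Longest substring with no repeats: "hga" with length 3

3


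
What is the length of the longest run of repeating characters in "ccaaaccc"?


Input: "ccaaaccc"
Scanning for longest run:
  Position 1 ('c'): continues run of 'c', length=2
  Position 2 ('a'): new char, reset run to 1
  Position 3 ('a'): continues run of 'a', length=2
  Position 4 ('a'): continues run of 'a', length=3
  Position 5 ('c'): new char, reset run to 1
  Position 6 ('c'): continues run of 'c', length=2
  Position 7 ('c'): continues run of 'c', length=3
Longest run: 'a' with length 3

3


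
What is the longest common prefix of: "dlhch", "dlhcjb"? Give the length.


Words: dlhch, dlhcjb
  Position 0: all 'd' => match
  Position 1: all 'l' => match
  Position 2: all 'h' => match
  Position 3: all 'c' => match
  Position 4: ('h', 'j') => mismatch, stop
LCP = "dlhc" (length 4)

4


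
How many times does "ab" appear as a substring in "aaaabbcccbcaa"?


Searching for "ab" in "aaaabbcccbcaa"
Scanning each position:
  Position 0: "aa" => no
  Position 1: "aa" => no
  Position 2: "aa" => no
  Position 3: "ab" => MATCH
  Position 4: "bb" => no
  Position 5: "bc" => no
  Position 6: "cc" => no
  Position 7: "cc" => no
  Position 8: "cb" => no
  Position 9: "bc" => no
  Position 10: "ca" => no
  Position 11: "aa" => no
Total occurrences: 1

1


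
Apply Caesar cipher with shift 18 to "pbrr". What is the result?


Caesar cipher: shift "pbrr" by 18
  'p' (pos 15) + 18 = pos 7 = 'h'
  'b' (pos 1) + 18 = pos 19 = 't'
  'r' (pos 17) + 18 = pos 9 = 'j'
  'r' (pos 17) + 18 = pos 9 = 'j'
Result: htjj

htjj


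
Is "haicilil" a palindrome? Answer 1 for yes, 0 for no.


Input: haicilil
Reversed: liliciah
  Compare pos 0 ('h') with pos 7 ('l'): MISMATCH
  Compare pos 1 ('a') with pos 6 ('i'): MISMATCH
  Compare pos 2 ('i') with pos 5 ('l'): MISMATCH
  Compare pos 3 ('c') with pos 4 ('i'): MISMATCH
Result: not a palindrome

0


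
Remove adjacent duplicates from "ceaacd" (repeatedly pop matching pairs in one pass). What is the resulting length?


Input: ceaacd
Stack-based adjacent duplicate removal:
  Read 'c': push. Stack: c
  Read 'e': push. Stack: ce
  Read 'a': push. Stack: cea
  Read 'a': matches stack top 'a' => pop. Stack: ce
  Read 'c': push. Stack: cec
  Read 'd': push. Stack: cecd
Final stack: "cecd" (length 4)

4


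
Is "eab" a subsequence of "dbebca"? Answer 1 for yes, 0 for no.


Check if "eab" is a subsequence of "dbebca"
Greedy scan:
  Position 0 ('d'): no match needed
  Position 1 ('b'): no match needed
  Position 2 ('e'): matches sub[0] = 'e'
  Position 3 ('b'): no match needed
  Position 4 ('c'): no match needed
  Position 5 ('a'): matches sub[1] = 'a'
Only matched 2/3 characters => not a subsequence

0


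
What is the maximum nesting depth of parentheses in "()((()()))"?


Input: "()((()()))"
Tracking depth:
  Position 0 '(': depth becomes 1
  Position 1 ')': depth becomes 0
  Position 2 '(': depth becomes 1
  Position 3 '(': depth becomes 2
  Position 4 '(': depth becomes 3
  Position 5 ')': depth becomes 2
  Position 6 '(': depth becomes 3
  Position 7 ')': depth becomes 2
  Position 8 ')': depth becomes 1
  Position 9 ')': depth becomes 0
Maximum depth reached: 3

3


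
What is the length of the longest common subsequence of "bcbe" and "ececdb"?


LCS of "bcbe" and "ececdb"
DP table:
           e    c    e    c    d    b
      0    0    0    0    0    0    0
  b   0    0    0    0    0    0    1
  c   0    0    1    1    1    1    1
  b   0    0    1    1    1    1    2
  e   0    1    1    2    2    2    2
LCS length = dp[4][6] = 2

2


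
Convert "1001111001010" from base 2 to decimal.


Input: "1001111001010" in base 2
Positional expansion:
  Digit '1' (value 1) x 2^12 = 4096
  Digit '0' (value 0) x 2^11 = 0
  Digit '0' (value 0) x 2^10 = 0
  Digit '1' (value 1) x 2^9 = 512
  Digit '1' (value 1) x 2^8 = 256
  Digit '1' (value 1) x 2^7 = 128
  Digit '1' (value 1) x 2^6 = 64
  Digit '0' (value 0) x 2^5 = 0
  Digit '0' (value 0) x 2^4 = 0
  Digit '1' (value 1) x 2^3 = 8
  Digit '0' (value 0) x 2^2 = 0
  Digit '1' (value 1) x 2^1 = 2
  Digit '0' (value 0) x 2^0 = 0
Sum = 5066

5066


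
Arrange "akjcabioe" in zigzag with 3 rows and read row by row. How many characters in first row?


Zigzag "akjcabioe" into 3 rows:
Placing characters:
  'a' => row 0
  'k' => row 1
  'j' => row 2
  'c' => row 1
  'a' => row 0
  'b' => row 1
  'i' => row 2
  'o' => row 1
  'e' => row 0
Rows:
  Row 0: "aae"
  Row 1: "kcbo"
  Row 2: "ji"
First row length: 3

3


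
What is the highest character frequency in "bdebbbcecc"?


Input: bdebbbcecc
Character counts:
  'b': 4
  'c': 3
  'd': 1
  'e': 2
Maximum frequency: 4

4


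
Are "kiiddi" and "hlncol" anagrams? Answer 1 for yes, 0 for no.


Strings: "kiiddi", "hlncol"
Sorted first:  ddiiik
Sorted second: chllno
Differ at position 0: 'd' vs 'c' => not anagrams

0
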